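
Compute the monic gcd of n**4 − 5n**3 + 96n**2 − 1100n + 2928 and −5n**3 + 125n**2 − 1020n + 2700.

By polynomial division,
  n**4 − 5n**3 + 96n**2 − 1100n + 2928 = (−(1/5)n − 4)(−5n**3 + 125n**2 − 1020n + 2700) + (392n**2 − 4640n + 13728)
  −5n**3 + 125n**2 − 1020n + 2700 = (−(5/392)n + 3225/19208)(392n**2 − 4640n + 13728) + (−(158100/2401)n + 948600/2401)
  392n**2 − 4640n + 13728 = (−(235298/39525)n + 1373372/39525)(−(158100/2401)n + 948600/2401) + (0)
Last nonzero remainder: −(158100/2401)n + 948600/2401. Dividing through by −158100/2401 gives the monic gcd n − 6.

n − 6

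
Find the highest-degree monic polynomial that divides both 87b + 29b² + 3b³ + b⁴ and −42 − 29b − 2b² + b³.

3 + b

By polynomial division,
  b⁴ + 3b³ + 29b² + 87b = (b + 5)(b³ − 2b² − 29b − 42) + (68b² + 274b + 210)
  b³ − 2b² − 29b − 42 = ((1/68)b − 205/2312)(68b² + 274b + 210) + (−(9009/1156)b − 27027/1156)
  68b² + 274b + 210 = (−(78608/9009)b − 11560/1287)(−(9009/1156)b − 27027/1156) + (0)
Last nonzero remainder: −(9009/1156)b − 27027/1156. Dividing through by −9009/1156 gives the monic gcd b + 3.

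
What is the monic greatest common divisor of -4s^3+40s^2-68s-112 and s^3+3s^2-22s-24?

s^2-3s-4

Repeated division with remainder:
  -4s^3+40s^2-68s-112 = (-4)(s^3+3s^2-22s-24) + (52s^2-156s-208)
  s^3+3s^2-22s-24 = ((1/52)s+3/26)(52s^2-156s-208) + (0)
Last nonzero remainder: 52s^2-156s-208. Dividing through by 52 gives the monic gcd s^2-3s-4.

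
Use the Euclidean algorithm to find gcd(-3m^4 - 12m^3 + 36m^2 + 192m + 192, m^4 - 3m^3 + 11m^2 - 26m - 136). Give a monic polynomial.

m^2 - 2m - 8

Apply the Euclidean algorithm:
  -3m^4 - 12m^3 + 36m^2 + 192m + 192 = (-3)(m^4 - 3m^3 + 11m^2 - 26m - 136) + (-21m^3 + 69m^2 + 114m - 216)
  m^4 - 3m^3 + 11m^2 - 26m - 136 = (-(1/21)m - 2/147)(-21m^3 + 69m^2 + 114m - 216) + ((851/49)m^2 - (1702/49)m - 6808/49)
  -21m^3 + 69m^2 + 114m - 216 = (-(1029/851)m + 1323/851)((851/49)m^2 - (1702/49)m - 6808/49) + (0)
Last nonzero remainder: (851/49)m^2 - (1702/49)m - 6808/49. Dividing through by 851/49 gives the monic gcd m^2 - 2m - 8.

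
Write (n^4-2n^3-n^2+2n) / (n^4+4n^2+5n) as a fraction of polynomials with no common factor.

Apply the Euclidean algorithm:
  n^4-2n^3-n^2+2n = (n^4+4n^2+5n) + (-2n^3-5n^2-3n)
  n^4+4n^2+5n = (-(1/2)n+5/4)(-2n^3-5n^2-3n) + ((35/4)n^2+(35/4)n)
  -2n^3-5n^2-3n = (-(8/35)n-12/35)((35/4)n^2+(35/4)n) + (0)
Last nonzero remainder: (35/4)n^2+(35/4)n. Dividing through by 35/4 gives the monic gcd n^2+n.
Cancel n^2+n from numerator and denominator to get the reduced form.

(n^2-3n+2)/(n^2-n+5)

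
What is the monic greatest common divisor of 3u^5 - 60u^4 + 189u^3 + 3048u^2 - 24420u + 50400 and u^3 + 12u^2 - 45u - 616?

Euclidean algorithm in ℚ[u]:
  3u^5 - 60u^4 + 189u^3 + 3048u^2 - 24420u + 50400 = (3u^2 - 96u + 1476)(u^3 + 12u^2 - 45u - 616) + (-17136u^2 - 17136u + 959616)
  u^3 + 12u^2 - 45u - 616 = (-(1/17136)u - 11/17136)(-17136u^2 - 17136u + 959616) + (0)
Last nonzero remainder: -17136u^2 - 17136u + 959616. Dividing through by -17136 gives the monic gcd u^2 + u - 56.

u^2 + u - 56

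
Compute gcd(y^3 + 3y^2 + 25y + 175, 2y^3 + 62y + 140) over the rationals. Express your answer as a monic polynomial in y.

Repeated division with remainder:
  y^3 + 3y^2 + 25y + 175 = (1/2)(2y^3 + 62y + 140) + (3y^2 - 6y + 105)
  2y^3 + 62y + 140 = ((2/3)y + 4/3)(3y^2 - 6y + 105) + (0)
Last nonzero remainder: 3y^2 - 6y + 105. Dividing through by 3 gives the monic gcd y^2 - 2y + 35.

y^2 - 2y + 35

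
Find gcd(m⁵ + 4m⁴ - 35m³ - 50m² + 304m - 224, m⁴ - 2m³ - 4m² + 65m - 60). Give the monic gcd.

m² + 3m - 4

Repeated division with remainder:
  m⁵ + 4m⁴ - 35m³ - 50m² + 304m - 224 = (m + 6)(m⁴ - 2m³ - 4m² + 65m - 60) + (-19m³ - 91m² - 26m + 136)
  m⁴ - 2m³ - 4m² + 65m - 60 = (-(1/19)m + 129/361)(-19m³ - 91m² - 26m + 136) + ((9801/361)m² + (29403/361)m - 39204/361)
  -19m³ - 91m² - 26m + 136 = (-(6859/9801)m - 12274/9801)((9801/361)m² + (29403/361)m - 39204/361) + (0)
Last nonzero remainder: (9801/361)m² + (29403/361)m - 39204/361. Dividing through by 9801/361 gives the monic gcd m² + 3m - 4.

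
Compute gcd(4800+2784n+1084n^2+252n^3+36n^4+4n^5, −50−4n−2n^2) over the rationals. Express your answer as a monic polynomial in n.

Repeated division with remainder:
  4n^5+36n^4+252n^3+1084n^2+2784n+4800 = (−2n^3−14n^2−48n−96)(−2n^2−4n−50) + (0)
Last nonzero remainder: −2n^2−4n−50. Dividing through by −2 gives the monic gcd n^2+2n+25.

25+2n+n^2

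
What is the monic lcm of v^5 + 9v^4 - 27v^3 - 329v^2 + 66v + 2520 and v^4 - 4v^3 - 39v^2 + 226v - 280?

v^7 + 3v^6 - 73v^5 - 95v^4 + 1824v^3 - 508v^2 - 14592v + 20160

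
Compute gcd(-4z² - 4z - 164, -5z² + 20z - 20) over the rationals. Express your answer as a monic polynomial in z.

Repeated division with remainder:
  -4z² - 4z - 164 = (4/5)(-5z² + 20z - 20) + (-20z - 148)
  -5z² + 20z - 20 = ((1/4)z - 57/20)(-20z - 148) + (-2209/5)
  -20z - 148 = ((100/2209)z + 740/2209)(-2209/5) + (0)
The last nonzero remainder is the constant -2209/5, so the polynomials are coprime and gcd = 1.

1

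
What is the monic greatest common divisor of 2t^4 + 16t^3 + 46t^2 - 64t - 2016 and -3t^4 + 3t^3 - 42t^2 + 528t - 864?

By polynomial division,
  2t^4 + 16t^3 + 46t^2 - 64t - 2016 = (-2/3)(-3t^4 + 3t^3 - 42t^2 + 528t - 864) + (18t^3 + 18t^2 + 288t - 2592)
  -3t^4 + 3t^3 - 42t^2 + 528t - 864 = (-(1/6)t + 1/3)(18t^3 + 18t^2 + 288t - 2592) + (0)
Last nonzero remainder: 18t^3 + 18t^2 + 288t - 2592. Dividing through by 18 gives the monic gcd t^3 + t^2 + 16t - 144.

t^3 + t^2 + 16t - 144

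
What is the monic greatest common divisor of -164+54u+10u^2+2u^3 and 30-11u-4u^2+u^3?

-2+u

By polynomial division,
  2u^3+10u^2+54u-164 = (2)(u^3-4u^2-11u+30) + (18u^2+76u-224)
  u^3-4u^2-11u+30 = ((1/18)u-37/81)(18u^2+76u-224) + ((2929/81)u-5858/81)
  18u^2+76u-224 = ((1458/2929)u+9072/2929)((2929/81)u-5858/81) + (0)
Last nonzero remainder: (2929/81)u-5858/81. Dividing through by 2929/81 gives the monic gcd u-2.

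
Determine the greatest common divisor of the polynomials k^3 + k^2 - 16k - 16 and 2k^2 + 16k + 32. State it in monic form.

Repeated division with remainder:
  k^3 + k^2 - 16k - 16 = ((1/2)k - 7/2)(2k^2 + 16k + 32) + (24k + 96)
  2k^2 + 16k + 32 = ((1/12)k + 1/3)(24k + 96) + (0)
Last nonzero remainder: 24k + 96. Dividing through by 24 gives the monic gcd k + 4.

k + 4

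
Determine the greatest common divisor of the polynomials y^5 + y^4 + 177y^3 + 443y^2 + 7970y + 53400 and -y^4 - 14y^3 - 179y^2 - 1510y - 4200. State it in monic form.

y^3 + 7y^2 + 130y + 600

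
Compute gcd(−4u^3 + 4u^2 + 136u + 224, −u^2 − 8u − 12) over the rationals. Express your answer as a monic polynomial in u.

Repeated division with remainder:
  −4u^3 + 4u^2 + 136u + 224 = (4u − 36)(−u^2 − 8u − 12) + (−104u − 208)
  −u^2 − 8u − 12 = ((1/104)u + 3/52)(−104u − 208) + (0)
Last nonzero remainder: −104u − 208. Dividing through by −104 gives the monic gcd u + 2.

u + 2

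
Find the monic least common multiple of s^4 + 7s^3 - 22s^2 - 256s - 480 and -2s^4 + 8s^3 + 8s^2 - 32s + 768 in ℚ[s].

s^6 + 5s^5 - 20s^4 - 100s^3 - 320s^2 - 3136s - 7680

Repeated division with remainder:
  s^4 + 7s^3 - 22s^2 - 256s - 480 = (-1/2)(-2s^4 + 8s^3 + 8s^2 - 32s + 768) + (11s^3 - 18s^2 - 272s - 96)
  -2s^4 + 8s^3 + 8s^2 - 32s + 768 = (-(2/11)s + 52/121)(11s^3 - 18s^2 - 272s - 96) + (-(4080/121)s^2 + (8160/121)s + 97920/121)
  11s^3 - 18s^2 - 272s - 96 = (-(1331/4080)s - 121/1020)(-(4080/121)s^2 + (8160/121)s + 97920/121) + (0)
Last nonzero remainder: -(4080/121)s^2 + (8160/121)s + 97920/121. Dividing through by -4080/121 gives the monic gcd s^2 - 2s - 24.
Then lcm(f, g) = f·g / gcd(f, g); expanding and making the result monic gives the answer.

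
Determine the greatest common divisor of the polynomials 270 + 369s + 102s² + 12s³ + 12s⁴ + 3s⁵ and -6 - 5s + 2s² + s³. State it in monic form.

3 + 4s + s²

Apply the Euclidean algorithm:
  3s⁵ + 12s⁴ + 12s³ + 102s² + 369s + 270 = (3s² + 6s + 15)(s³ + 2s² - 5s - 6) + (120s² + 480s + 360)
  s³ + 2s² - 5s - 6 = ((1/120)s - 1/60)(120s² + 480s + 360) + (0)
Last nonzero remainder: 120s² + 480s + 360. Dividing through by 120 gives the monic gcd s² + 4s + 3.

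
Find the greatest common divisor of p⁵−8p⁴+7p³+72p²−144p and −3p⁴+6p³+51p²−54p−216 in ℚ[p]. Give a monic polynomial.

By polynomial division,
  p⁵−8p⁴+7p³+72p²−144p = (−(1/3)p+2)(−3p⁴+6p³+51p²−54p−216) + (12p³−48p²−108p+432)
  −3p⁴+6p³+51p²−54p−216 = (−(1/4)p−1/2)(12p³−48p²−108p+432) + (0)
Last nonzero remainder: 12p³−48p²−108p+432. Dividing through by 12 gives the monic gcd p³−4p²−9p+36.

p³−4p²−9p+36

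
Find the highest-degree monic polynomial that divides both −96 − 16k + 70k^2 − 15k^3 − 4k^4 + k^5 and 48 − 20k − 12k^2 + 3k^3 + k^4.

−8 + 2k + k^2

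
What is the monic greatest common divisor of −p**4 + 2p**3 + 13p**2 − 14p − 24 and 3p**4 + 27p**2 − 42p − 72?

Apply the Euclidean algorithm:
  −p**4 + 2p**3 + 13p**2 − 14p − 24 = (−1/3)(3p**4 + 27p**2 − 42p − 72) + (2p**3 + 22p**2 − 28p − 48)
  3p**4 + 27p**2 − 42p − 72 = ((3/2)p − 33/2)(2p**3 + 22p**2 − 28p − 48) + (432p**2 − 432p − 864)
  2p**3 + 22p**2 − 28p − 48 = ((1/216)p + 1/18)(432p**2 − 432p − 864) + (0)
Last nonzero remainder: 432p**2 − 432p − 864. Dividing through by 432 gives the monic gcd p**2 − p − 2.

p**2 − p − 2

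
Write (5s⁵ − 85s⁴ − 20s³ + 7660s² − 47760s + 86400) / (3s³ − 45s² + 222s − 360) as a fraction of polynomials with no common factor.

(5s³ − 35s² − 490s + 3600)/(3s − 15)

Euclidean algorithm in ℚ[s]:
  5s⁵ − 85s⁴ − 20s³ + 7660s² − 47760s + 86400 = ((5/3)s² − (10/3)s − 180)(3s³ − 45s² + 222s − 360) + (900s² − 9000s + 21600)
  3s³ − 45s² + 222s − 360 = ((1/300)s − 1/60)(900s² − 9000s + 21600) + (0)
Last nonzero remainder: 900s² − 9000s + 21600. Dividing through by 900 gives the monic gcd s² − 10s + 24.
Cancel s² − 10s + 24 from numerator and denominator to get the reduced form.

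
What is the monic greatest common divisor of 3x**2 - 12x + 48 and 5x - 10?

1

By polynomial division,
  3x**2 - 12x + 48 = ((3/5)x - 6/5)(5x - 10) + (36)
  5x - 10 = ((5/36)x - 5/18)(36) + (0)
The last nonzero remainder is the constant 36, so the polynomials are coprime and gcd = 1.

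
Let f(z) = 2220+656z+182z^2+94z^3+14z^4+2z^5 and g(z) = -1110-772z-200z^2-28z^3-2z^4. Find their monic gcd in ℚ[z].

Repeated division with remainder:
  2z^5+14z^4+94z^3+182z^2+656z+2220 = (-z+7)(-2z^4-28z^3-200z^2-772z-1110) + (90z^3+810z^2+4950z+9990)
  -2z^4-28z^3-200z^2-772z-1110 = (-(1/45)z-1/9)(90z^3+810z^2+4950z+9990) + (0)
Last nonzero remainder: 90z^3+810z^2+4950z+9990. Dividing through by 90 gives the monic gcd z^3+9z^2+55z+111.

111+55z+9z^2+z^3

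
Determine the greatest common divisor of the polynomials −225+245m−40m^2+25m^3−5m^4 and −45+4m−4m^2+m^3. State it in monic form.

−45+4m−4m^2+m^3

By polynomial division,
  −5m^4+25m^3−40m^2+245m−225 = (−5m+5)(m^3−4m^2+4m−45) + (0)
The last nonzero remainder m^3−4m^2+4m−45 is already monic.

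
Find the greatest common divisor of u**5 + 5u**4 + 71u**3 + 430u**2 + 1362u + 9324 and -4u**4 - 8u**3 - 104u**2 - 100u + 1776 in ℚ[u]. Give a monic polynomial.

Apply the Euclidean algorithm:
  u**5 + 5u**4 + 71u**3 + 430u**2 + 1362u + 9324 = (-(1/4)u - 3/4)(-4u**4 - 8u**3 - 104u**2 - 100u + 1776) + (39u**3 + 327u**2 + 1731u + 10656)
  -4u**4 - 8u**3 - 104u**2 - 100u + 1776 = (-(4/39)u + 332/507)(39u**3 + 327u**2 + 1731u + 10656) + (-(23760/169)u**2 - (23760/169)u - 879120/169)
  39u**3 + 327u**2 + 1731u + 10656 = (-(2197/7920)u - 338/165)(-(23760/169)u**2 - (23760/169)u - 879120/169) + (0)
Last nonzero remainder: -(23760/169)u**2 - (23760/169)u - 879120/169. Dividing through by -23760/169 gives the monic gcd u**2 + u + 37.

u**2 + u + 37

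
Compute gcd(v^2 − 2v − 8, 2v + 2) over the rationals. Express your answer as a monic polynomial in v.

1

Apply the Euclidean algorithm:
  v^2 − 2v − 8 = ((1/2)v − 3/2)(2v + 2) + (−5)
  2v + 2 = (−(2/5)v − 2/5)(−5) + (0)
The last nonzero remainder is the constant −5, so the polynomials are coprime and gcd = 1.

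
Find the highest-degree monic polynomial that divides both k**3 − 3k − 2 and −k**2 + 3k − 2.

Euclidean algorithm in ℚ[k]:
  k**3 − 3k − 2 = (−k − 3)(−k**2 + 3k − 2) + (4k − 8)
  −k**2 + 3k − 2 = (−(1/4)k + 1/4)(4k − 8) + (0)
Last nonzero remainder: 4k − 8. Dividing through by 4 gives the monic gcd k − 2.

k − 2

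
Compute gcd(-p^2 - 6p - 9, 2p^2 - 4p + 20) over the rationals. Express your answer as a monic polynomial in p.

1

Euclidean algorithm in ℚ[p]:
  -p^2 - 6p - 9 = (-1/2)(2p^2 - 4p + 20) + (-8p + 1)
  2p^2 - 4p + 20 = (-(1/4)p + 15/32)(-8p + 1) + (625/32)
  -8p + 1 = (-(256/625)p + 32/625)(625/32) + (0)
The last nonzero remainder is the constant 625/32, so the polynomials are coprime and gcd = 1.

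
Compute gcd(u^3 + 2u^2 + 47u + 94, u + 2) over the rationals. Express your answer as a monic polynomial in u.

u + 2

By polynomial division,
  u^3 + 2u^2 + 47u + 94 = (u^2 + 47)(u + 2) + (0)
The last nonzero remainder u + 2 is already monic.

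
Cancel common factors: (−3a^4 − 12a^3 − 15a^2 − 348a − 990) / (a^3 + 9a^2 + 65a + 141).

(−3a^3 − 3a^2 − 6a − 330)/(a^2 + 6a + 47)

By polynomial division,
  −3a^4 − 12a^3 − 15a^2 − 348a − 990 = (−3a + 15)(a^3 + 9a^2 + 65a + 141) + (45a^2 − 900a − 3105)
  a^3 + 9a^2 + 65a + 141 = ((1/45)a + 29/45)(45a^2 − 900a − 3105) + (714a + 2142)
  45a^2 − 900a − 3105 = ((15/238)a − 345/238)(714a + 2142) + (0)
Last nonzero remainder: 714a + 2142. Dividing through by 714 gives the monic gcd a + 3.
Cancel a + 3 from numerator and denominator to get the reduced form.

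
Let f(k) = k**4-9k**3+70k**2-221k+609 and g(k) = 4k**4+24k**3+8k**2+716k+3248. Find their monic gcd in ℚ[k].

Repeated division with remainder:
  k**4-9k**3+70k**2-221k+609 = (1/4)(4k**4+24k**3+8k**2+716k+3248) + (-15k**3+68k**2-400k-203)
  4k**4+24k**3+8k**2+716k+3248 = (-(4/15)k-632/225)(-15k**3+68k**2-400k-203) + ((20776/225)k**2-(20776/45)k+602504/225)
  -15k**3+68k**2-400k-203 = (-(3375/20776)k-225/2968)((20776/225)k**2-(20776/45)k+602504/225) + (0)
Last nonzero remainder: (20776/225)k**2-(20776/45)k+602504/225. Dividing through by 20776/225 gives the monic gcd k**2-5k+29.

k**2-5k+29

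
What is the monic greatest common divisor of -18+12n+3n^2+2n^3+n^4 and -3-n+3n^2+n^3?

By polynomial division,
  n^4+2n^3+3n^2+12n-18 = (n-1)(n^3+3n^2-n-3) + (7n^2+14n-21)
  n^3+3n^2-n-3 = ((1/7)n+1/7)(7n^2+14n-21) + (0)
Last nonzero remainder: 7n^2+14n-21. Dividing through by 7 gives the monic gcd n^2+2n-3.

-3+2n+n^2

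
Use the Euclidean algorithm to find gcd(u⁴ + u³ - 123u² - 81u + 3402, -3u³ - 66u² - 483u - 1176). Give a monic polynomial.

Repeated division with remainder:
  u⁴ + u³ - 123u² - 81u + 3402 = (-(1/3)u + 7)(-3u³ - 66u² - 483u - 1176) + (178u² + 2908u + 11634)
  -3u³ - 66u² - 483u - 1176 = (-(3/178)u - 756/7921)(178u² + 2908u + 11634) + (-(74256/7921)u - 519792/7921)
  178u² + 2908u + 11634 = (-(704969/37128)u - 2194117/12376)(-(74256/7921)u - 519792/7921) + (0)
Last nonzero remainder: -(74256/7921)u - 519792/7921. Dividing through by -74256/7921 gives the monic gcd u + 7.

u + 7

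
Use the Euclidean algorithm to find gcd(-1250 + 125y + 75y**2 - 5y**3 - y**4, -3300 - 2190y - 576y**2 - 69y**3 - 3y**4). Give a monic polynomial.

Apply the Euclidean algorithm:
  -y**4 - 5y**3 + 75y**2 + 125y - 1250 = (1/3)(-3y**4 - 69y**3 - 576y**2 - 2190y - 3300) + (18y**3 + 267y**2 + 855y - 150)
  -3y**4 - 69y**3 - 576y**2 - 2190y - 3300 = (-(1/6)y - 49/36)(18y**3 + 267y**2 + 855y - 150) + (-(841/12)y**2 - (4205/4)y - 21025/6)
  18y**3 + 267y**2 + 855y - 150 = (-(216/841)y + 36/841)(-(841/12)y**2 - (4205/4)y - 21025/6) + (0)
Last nonzero remainder: -(841/12)y**2 - (4205/4)y - 21025/6. Dividing through by -841/12 gives the monic gcd y**2 + 15y + 50.

50 + 15y + y**2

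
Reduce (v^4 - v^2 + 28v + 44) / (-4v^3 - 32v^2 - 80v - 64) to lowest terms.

Repeated division with remainder:
  v^4 - v^2 + 28v + 44 = (-(1/4)v + 2)(-4v^3 - 32v^2 - 80v - 64) + (43v^2 + 172v + 172)
  -4v^3 - 32v^2 - 80v - 64 = (-(4/43)v - 16/43)(43v^2 + 172v + 172) + (0)
Last nonzero remainder: 43v^2 + 172v + 172. Dividing through by 43 gives the monic gcd v^2 + 4v + 4.
Cancel v^2 + 4v + 4 from numerator and denominator to get the reduced form.

(-v^2 + 4v - 11)/(4v + 16)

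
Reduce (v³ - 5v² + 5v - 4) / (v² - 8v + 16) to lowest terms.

Apply the Euclidean algorithm:
  v³ - 5v² + 5v - 4 = (v + 3)(v² - 8v + 16) + (13v - 52)
  v² - 8v + 16 = ((1/13)v - 4/13)(13v - 52) + (0)
Last nonzero remainder: 13v - 52. Dividing through by 13 gives the monic gcd v - 4.
Cancel v - 4 from numerator and denominator to get the reduced form.

(v² - v + 1)/(v - 4)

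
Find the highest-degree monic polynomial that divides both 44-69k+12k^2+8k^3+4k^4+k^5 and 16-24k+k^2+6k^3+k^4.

Repeated division with remainder:
  k^5+4k^4+8k^3+12k^2-69k+44 = (k-2)(k^4+6k^3+k^2-24k+16) + (19k^3+38k^2-133k+76)
  k^4+6k^3+k^2-24k+16 = ((1/19)k+4/19)(19k^3+38k^2-133k+76) + (0)
Last nonzero remainder: 19k^3+38k^2-133k+76. Dividing through by 19 gives the monic gcd k^3+2k^2-7k+4.

4-7k+2k^2+k^3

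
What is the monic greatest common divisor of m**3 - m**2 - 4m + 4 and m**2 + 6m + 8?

m + 2

By polynomial division,
  m**3 - m**2 - 4m + 4 = (m - 7)(m**2 + 6m + 8) + (30m + 60)
  m**2 + 6m + 8 = ((1/30)m + 2/15)(30m + 60) + (0)
Last nonzero remainder: 30m + 60. Dividing through by 30 gives the monic gcd m + 2.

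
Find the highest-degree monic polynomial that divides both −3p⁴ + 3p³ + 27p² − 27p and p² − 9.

p² − 9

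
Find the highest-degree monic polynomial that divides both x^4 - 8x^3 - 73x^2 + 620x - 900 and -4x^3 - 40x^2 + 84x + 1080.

Apply the Euclidean algorithm:
  x^4 - 8x^3 - 73x^2 + 620x - 900 = (-(1/4)x + 9/2)(-4x^3 - 40x^2 + 84x + 1080) + (128x^2 + 512x - 5760)
  -4x^3 - 40x^2 + 84x + 1080 = (-(1/32)x - 3/16)(128x^2 + 512x - 5760) + (0)
Last nonzero remainder: 128x^2 + 512x - 5760. Dividing through by 128 gives the monic gcd x^2 + 4x - 45.

x^2 + 4x - 45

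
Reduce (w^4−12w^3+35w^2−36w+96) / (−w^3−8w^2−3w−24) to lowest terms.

Apply the Euclidean algorithm:
  w^4−12w^3+35w^2−36w+96 = (−w+20)(−w^3−8w^2−3w−24) + (192w^2+576)
  −w^3−8w^2−3w−24 = (−(1/192)w−1/24)(192w^2+576) + (0)
Last nonzero remainder: 192w^2+576. Dividing through by 192 gives the monic gcd w^2+3.
Cancel w^2+3 from numerator and denominator to get the reduced form.

(−w^2+12w−32)/(w+8)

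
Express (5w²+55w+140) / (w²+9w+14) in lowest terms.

By polynomial division,
  5w²+55w+140 = (5)(w²+9w+14) + (10w+70)
  w²+9w+14 = ((1/10)w+1/5)(10w+70) + (0)
Last nonzero remainder: 10w+70. Dividing through by 10 gives the monic gcd w+7.
Cancel w+7 from numerator and denominator to get the reduced form.

(5w+20)/(w+2)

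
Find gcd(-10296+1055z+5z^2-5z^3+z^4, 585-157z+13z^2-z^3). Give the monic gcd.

117-8z+z^2

By polynomial division,
  z^4-5z^3+5z^2+1055z-10296 = (-z-8)(-z^3+13z^2-157z+585) + (-48z^2+384z-5616)
  -z^3+13z^2-157z+585 = ((1/48)z-5/48)(-48z^2+384z-5616) + (0)
Last nonzero remainder: -48z^2+384z-5616. Dividing through by -48 gives the monic gcd z^2-8z+117.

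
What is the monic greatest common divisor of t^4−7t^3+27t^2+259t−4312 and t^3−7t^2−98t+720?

t−8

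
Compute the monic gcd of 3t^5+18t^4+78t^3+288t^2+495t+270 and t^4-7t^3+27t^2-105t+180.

By polynomial division,
  3t^5+18t^4+78t^3+288t^2+495t+270 = (3t+39)(t^4-7t^3+27t^2-105t+180) + (270t^3-450t^2+4050t-6750)
  t^4-7t^3+27t^2-105t+180 = ((1/270)t-8/405)(270t^3-450t^2+4050t-6750) + ((28/9)t^2+140/3)
  270t^3-450t^2+4050t-6750 = ((1215/14)t-2025/14)((28/9)t^2+140/3) + (0)
Last nonzero remainder: (28/9)t^2+140/3. Dividing through by 28/9 gives the monic gcd t^2+15.

t^2+15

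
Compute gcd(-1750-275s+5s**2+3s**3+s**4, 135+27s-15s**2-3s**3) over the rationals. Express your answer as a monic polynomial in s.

Repeated division with remainder:
  s**4+3s**3+5s**2-275s-1750 = (-(1/3)s+2/3)(-3s**3-15s**2+27s+135) + (24s**2-248s-1840)
  -3s**3-15s**2+27s+135 = (-(1/8)s-23/12)(24s**2-248s-1840) + (-(2035/3)s-10175/3)
  24s**2-248s-1840 = (-(72/2035)s+1104/2035)(-(2035/3)s-10175/3) + (0)
Last nonzero remainder: -(2035/3)s-10175/3. Dividing through by -2035/3 gives the monic gcd s+5.

5+s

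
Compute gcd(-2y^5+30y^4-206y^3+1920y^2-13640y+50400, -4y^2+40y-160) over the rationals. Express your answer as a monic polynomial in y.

y^2-10y+40

Repeated division with remainder:
  -2y^5+30y^4-206y^3+1920y^2-13640y+50400 = ((1/2)y^3-(5/2)y^2+(13/2)y-315)(-4y^2+40y-160) + (0)
Last nonzero remainder: -4y^2+40y-160. Dividing through by -4 gives the monic gcd y^2-10y+40.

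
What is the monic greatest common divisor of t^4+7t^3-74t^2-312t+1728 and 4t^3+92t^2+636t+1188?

By polynomial division,
  t^4+7t^3-74t^2-312t+1728 = ((1/4)t-4)(4t^3+92t^2+636t+1188) + (135t^2+1935t+6480)
  4t^3+92t^2+636t+1188 = ((4/135)t+104/405)(135t^2+1935t+6480) + (-(476/9)t-476)
  135t^2+1935t+6480 = (-(1215/476)t-1620/119)(-(476/9)t-476) + (0)
Last nonzero remainder: -(476/9)t-476. Dividing through by -476/9 gives the monic gcd t+9.

t+9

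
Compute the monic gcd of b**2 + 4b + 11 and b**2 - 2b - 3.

1

Repeated division with remainder:
  b**2 + 4b + 11 = (b**2 - 2b - 3) + (6b + 14)
  b**2 - 2b - 3 = ((1/6)b - 13/18)(6b + 14) + (64/9)
  6b + 14 = ((27/32)b + 63/32)(64/9) + (0)
The last nonzero remainder is the constant 64/9, so the polynomials are coprime and gcd = 1.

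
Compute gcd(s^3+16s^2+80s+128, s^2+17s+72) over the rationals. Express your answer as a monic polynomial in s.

s+8

Euclidean algorithm in ℚ[s]:
  s^3+16s^2+80s+128 = (s-1)(s^2+17s+72) + (25s+200)
  s^2+17s+72 = ((1/25)s+9/25)(25s+200) + (0)
Last nonzero remainder: 25s+200. Dividing through by 25 gives the monic gcd s+8.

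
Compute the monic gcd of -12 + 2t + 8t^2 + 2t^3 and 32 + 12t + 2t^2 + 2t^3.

By polynomial division,
  2t^3 + 8t^2 + 2t - 12 = (2t^3 + 2t^2 + 12t + 32) + (6t^2 - 10t - 44)
  2t^3 + 2t^2 + 12t + 32 = ((1/3)t + 8/9)(6t^2 - 10t - 44) + ((320/9)t + 640/9)
  6t^2 - 10t - 44 = ((27/160)t - 99/160)((320/9)t + 640/9) + (0)
Last nonzero remainder: (320/9)t + 640/9. Dividing through by 320/9 gives the monic gcd t + 2.

2 + t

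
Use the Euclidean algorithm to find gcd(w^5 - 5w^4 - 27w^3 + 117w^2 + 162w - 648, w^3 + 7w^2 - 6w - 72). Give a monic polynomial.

w^2 + w - 12

Euclidean algorithm in ℚ[w]:
  w^5 - 5w^4 - 27w^3 + 117w^2 + 162w - 648 = (w^2 - 12w + 63)(w^3 + 7w^2 - 6w - 72) + (-324w^2 - 324w + 3888)
  w^3 + 7w^2 - 6w - 72 = (-(1/324)w - 1/54)(-324w^2 - 324w + 3888) + (0)
Last nonzero remainder: -324w^2 - 324w + 3888. Dividing through by -324 gives the monic gcd w^2 + w - 12.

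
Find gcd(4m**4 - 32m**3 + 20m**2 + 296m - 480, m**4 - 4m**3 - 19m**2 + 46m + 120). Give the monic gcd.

m**3 - 6m**2 - 7m + 60

By polynomial division,
  4m**4 - 32m**3 + 20m**2 + 296m - 480 = (4)(m**4 - 4m**3 - 19m**2 + 46m + 120) + (-16m**3 + 96m**2 + 112m - 960)
  m**4 - 4m**3 - 19m**2 + 46m + 120 = (-(1/16)m - 1/8)(-16m**3 + 96m**2 + 112m - 960) + (0)
Last nonzero remainder: -16m**3 + 96m**2 + 112m - 960. Dividing through by -16 gives the monic gcd m**3 - 6m**2 - 7m + 60.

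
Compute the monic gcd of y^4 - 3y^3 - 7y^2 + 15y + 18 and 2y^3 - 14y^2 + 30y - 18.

y^2 - 6y + 9

By polynomial division,
  y^4 - 3y^3 - 7y^2 + 15y + 18 = ((1/2)y + 2)(2y^3 - 14y^2 + 30y - 18) + (6y^2 - 36y + 54)
  2y^3 - 14y^2 + 30y - 18 = ((1/3)y - 1/3)(6y^2 - 36y + 54) + (0)
Last nonzero remainder: 6y^2 - 36y + 54. Dividing through by 6 gives the monic gcd y^2 - 6y + 9.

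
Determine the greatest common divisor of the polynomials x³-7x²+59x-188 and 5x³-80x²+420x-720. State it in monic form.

x-4

Repeated division with remainder:
  x³-7x²+59x-188 = (1/5)(5x³-80x²+420x-720) + (9x²-25x-44)
  5x³-80x²+420x-720 = ((5/9)x-595/81)(9x²-25x-44) + ((21125/81)x-84500/81)
  9x²-25x-44 = ((729/21125)x+891/21125)((21125/81)x-84500/81) + (0)
Last nonzero remainder: (21125/81)x-84500/81. Dividing through by 21125/81 gives the monic gcd x-4.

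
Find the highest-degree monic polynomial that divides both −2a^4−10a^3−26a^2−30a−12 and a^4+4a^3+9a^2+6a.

a^3+4a^2+9a+6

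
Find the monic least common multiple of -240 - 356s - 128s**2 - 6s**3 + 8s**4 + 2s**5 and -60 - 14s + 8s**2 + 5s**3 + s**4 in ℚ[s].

Repeated division with remainder:
  2s**5 + 8s**4 - 6s**3 - 128s**2 - 356s - 240 = (2s - 2)(s**4 + 5s**3 + 8s**2 - 14s - 60) + (-12s**3 - 84s**2 - 264s - 360)
  s**4 + 5s**3 + 8s**2 - 14s - 60 = (-(1/12)s + 1/6)(-12s**3 - 84s**2 - 264s - 360) + (0)
Last nonzero remainder: -12s**3 - 84s**2 - 264s - 360. Dividing through by -12 gives the monic gcd s**3 + 7s**2 + 22s + 30.
Then lcm(f, g) = f·g / gcd(f, g); expanding and making the result monic gives the answer.

240 + 236s - 50s**2 - 58s**3 - 11s**4 + 2s**5 + s**6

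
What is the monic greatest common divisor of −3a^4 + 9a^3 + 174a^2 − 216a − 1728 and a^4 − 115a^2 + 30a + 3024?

Euclidean algorithm in ℚ[a]:
  −3a^4 + 9a^3 + 174a^2 − 216a − 1728 = (−3)(a^4 − 115a^2 + 30a + 3024) + (9a^3 − 171a^2 − 126a + 7344)
  a^4 − 115a^2 + 30a + 3024 = ((1/9)a + 19/9)(9a^3 − 171a^2 − 126a + 7344) + (260a^2 − 520a − 12480)
  9a^3 − 171a^2 − 126a + 7344 = ((9/260)a − 153/260)(260a^2 − 520a − 12480) + (0)
Last nonzero remainder: 260a^2 − 520a − 12480. Dividing through by 260 gives the monic gcd a^2 − 2a − 48.

a^2 − 2a − 48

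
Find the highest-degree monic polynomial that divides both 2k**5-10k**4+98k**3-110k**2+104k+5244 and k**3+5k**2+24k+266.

Apply the Euclidean algorithm:
  2k**5-10k**4+98k**3-110k**2+104k+5244 = (2k**2-20k+150)(k**3+5k**2+24k+266) + (-912k**2+1824k-34656)
  k**3+5k**2+24k+266 = (-(1/912)k-7/912)(-912k**2+1824k-34656) + (0)
Last nonzero remainder: -912k**2+1824k-34656. Dividing through by -912 gives the monic gcd k**2-2k+38.

k**2-2k+38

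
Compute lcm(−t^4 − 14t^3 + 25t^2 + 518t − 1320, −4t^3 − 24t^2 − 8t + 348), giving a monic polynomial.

By polynomial division,
  −t^4 − 14t^3 + 25t^2 + 518t − 1320 = ((1/4)t + 2)(−4t^3 − 24t^2 − 8t + 348) + (75t^2 + 447t − 2016)
  −4t^3 − 24t^2 − 8t + 348 = (−(4/75)t − 4/1875)(75t^2 + 447t − 2016) + (−(71604/625)t + 214812/625)
  75t^2 + 447t − 2016 = (−(15625/23868)t − 35000/5967)(−(71604/625)t + 214812/625) + (0)
Last nonzero remainder: −(71604/625)t + 214812/625. Dividing through by −71604/625 gives the monic gcd t − 3.
Then lcm(f, g) = f·g / gcd(f, g); expanding and making the result monic gives the answer.

t^6 + 23t^5 + 130t^4 − 337t^3 − 4067t^2 − 3142t + 38280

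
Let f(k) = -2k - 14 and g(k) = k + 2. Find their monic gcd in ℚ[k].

1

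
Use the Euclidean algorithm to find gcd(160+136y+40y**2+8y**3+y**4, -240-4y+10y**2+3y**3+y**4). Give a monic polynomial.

Euclidean algorithm in ℚ[y]:
  y**4+8y**3+40y**2+136y+160 = (y**4+3y**3+10y**2-4y-240) + (5y**3+30y**2+140y+400)
  y**4+3y**3+10y**2-4y-240 = ((1/5)y-3/5)(5y**3+30y**2+140y+400) + (0)
Last nonzero remainder: 5y**3+30y**2+140y+400. Dividing through by 5 gives the monic gcd y**3+6y**2+28y+80.

80+28y+6y**2+y**3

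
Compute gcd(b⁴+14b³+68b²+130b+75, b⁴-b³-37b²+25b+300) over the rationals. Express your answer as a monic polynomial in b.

Repeated division with remainder:
  b⁴+14b³+68b²+130b+75 = (b⁴-b³-37b²+25b+300) + (15b³+105b²+105b-225)
  b⁴-b³-37b²+25b+300 = ((1/15)b-8/15)(15b³+105b²+105b-225) + (12b²+96b+180)
  15b³+105b²+105b-225 = ((5/4)b-5/4)(12b²+96b+180) + (0)
Last nonzero remainder: 12b²+96b+180. Dividing through by 12 gives the monic gcd b²+8b+15.

b²+8b+15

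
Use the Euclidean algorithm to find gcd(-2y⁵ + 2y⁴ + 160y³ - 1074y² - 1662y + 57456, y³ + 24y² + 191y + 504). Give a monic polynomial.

By polynomial division,
  -2y⁵ + 2y⁴ + 160y³ - 1074y² - 1662y + 57456 = (-2y² + 50y - 658)(y³ + 24y² + 191y + 504) + (6176y² + 98816y + 389088)
  y³ + 24y² + 191y + 504 = ((1/6176)y + 1/772)(6176y² + 98816y + 389088) + (0)
Last nonzero remainder: 6176y² + 98816y + 389088. Dividing through by 6176 gives the monic gcd y² + 16y + 63.

y² + 16y + 63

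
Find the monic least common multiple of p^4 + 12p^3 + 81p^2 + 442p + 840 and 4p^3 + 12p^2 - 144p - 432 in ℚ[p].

By polynomial division,
  p^4 + 12p^3 + 81p^2 + 442p + 840 = ((1/4)p + 9/4)(4p^3 + 12p^2 - 144p - 432) + (90p^2 + 874p + 1812)
  4p^3 + 12p^2 - 144p - 432 = ((2/45)p - 604/2025)(90p^2 + 874p + 1812) + ((73216/2025)p + 73216/675)
  90p^2 + 874p + 1812 = ((91125/36608)p + 305775/18304)((73216/2025)p + 73216/675) + (0)
Last nonzero remainder: (73216/2025)p + 73216/675. Dividing through by 73216/2025 gives the monic gcd p + 3.
Then lcm(f, g) = f·g / gcd(f, g); expanding and making the result monic gives the answer.

p^6 + 12p^5 + 45p^4 + 10p^3 - 2076p^2 - 15912p - 30240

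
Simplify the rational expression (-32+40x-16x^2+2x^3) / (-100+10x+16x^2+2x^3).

By polynomial division,
  2x^3-16x^2+40x-32 = (2x^3+16x^2+10x-100) + (-32x^2+30x+68)
  2x^3+16x^2+10x-100 = (-(1/16)x-143/256)(-32x^2+30x+68) + ((3969/128)x-3969/64)
  -32x^2+30x+68 = (-(4096/3969)x-4352/3969)((3969/128)x-3969/64) + (0)
Last nonzero remainder: (3969/128)x-3969/64. Dividing through by 3969/128 gives the monic gcd x-2.
Cancel x-2 from numerator and denominator to get the reduced form.

(8-6x+x^2)/(25+10x+x^2)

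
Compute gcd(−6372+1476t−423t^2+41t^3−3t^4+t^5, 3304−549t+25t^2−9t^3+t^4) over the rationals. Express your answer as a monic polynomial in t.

Apply the Euclidean algorithm:
  t^5−3t^4+41t^3−423t^2+1476t−6372 = (t+6)(t^4−9t^3+25t^2−549t+3304) + (70t^3−24t^2+1466t−26196)
  t^4−9t^3+25t^2−549t+3304 = ((1/70)t−303/2450)(70t^3−24t^2+1466t−26196) + ((1334/1225)t^2+(8004/1225)t+78706/1225)
  70t^3−24t^2+1466t−26196 = ((42875/667)t−271950/667)((1334/1225)t^2+(8004/1225)t+78706/1225) + (0)
Last nonzero remainder: (1334/1225)t^2+(8004/1225)t+78706/1225. Dividing through by 1334/1225 gives the monic gcd t^2+6t+59.

59+6t+t^2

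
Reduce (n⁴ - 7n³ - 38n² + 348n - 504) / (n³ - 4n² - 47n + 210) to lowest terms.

(n² - 8n + 12)/(n - 5)

Euclidean algorithm in ℚ[n]:
  n⁴ - 7n³ - 38n² + 348n - 504 = (n - 3)(n³ - 4n² - 47n + 210) + (-3n² - 3n + 126)
  n³ - 4n² - 47n + 210 = (-(1/3)n + 5/3)(-3n² - 3n + 126) + (0)
Last nonzero remainder: -3n² - 3n + 126. Dividing through by -3 gives the monic gcd n² + n - 42.
Cancel n² + n - 42 from numerator and denominator to get the reduced form.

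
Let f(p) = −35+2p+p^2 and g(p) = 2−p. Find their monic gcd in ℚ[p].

1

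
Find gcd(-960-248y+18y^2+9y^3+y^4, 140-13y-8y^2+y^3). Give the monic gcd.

-20-y+y^2

By polynomial division,
  y^4+9y^3+18y^2-248y-960 = (y+17)(y^3-8y^2-13y+140) + (167y^2-167y-3340)
  y^3-8y^2-13y+140 = ((1/167)y-7/167)(167y^2-167y-3340) + (0)
Last nonzero remainder: 167y^2-167y-3340. Dividing through by 167 gives the monic gcd y^2-y-20.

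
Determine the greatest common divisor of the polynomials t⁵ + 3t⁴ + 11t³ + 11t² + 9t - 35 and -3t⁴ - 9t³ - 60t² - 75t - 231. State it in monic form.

Euclidean algorithm in ℚ[t]:
  t⁵ + 3t⁴ + 11t³ + 11t² + 9t - 35 = (-(1/3)t)(-3t⁴ - 9t³ - 60t² - 75t - 231) + (-9t³ - 14t² - 68t - 35)
  -3t⁴ - 9t³ - 60t² - 75t - 231 = ((1/3)t + 13/27)(-9t³ - 14t² - 68t - 35) + (-(826/27)t² - (826/27)t - 5782/27)
  -9t³ - 14t² - 68t - 35 = ((243/826)t + 135/826)(-(826/27)t² - (826/27)t - 5782/27) + (0)
Last nonzero remainder: -(826/27)t² - (826/27)t - 5782/27. Dividing through by -826/27 gives the monic gcd t² + t + 7.

t² + t + 7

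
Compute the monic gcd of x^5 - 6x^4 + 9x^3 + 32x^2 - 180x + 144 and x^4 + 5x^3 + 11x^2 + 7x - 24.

x^2 + 2x - 3

By polynomial division,
  x^5 - 6x^4 + 9x^3 + 32x^2 - 180x + 144 = (x - 11)(x^4 + 5x^3 + 11x^2 + 7x - 24) + (53x^3 + 146x^2 - 79x - 120)
  x^4 + 5x^3 + 11x^2 + 7x - 24 = ((1/53)x + 119/2809)(53x^3 + 146x^2 - 79x - 120) + ((17712/2809)x^2 + (35424/2809)x - 53136/2809)
  53x^3 + 146x^2 - 79x - 120 = ((148877/17712)x + 14045/2214)((17712/2809)x^2 + (35424/2809)x - 53136/2809) + (0)
Last nonzero remainder: (17712/2809)x^2 + (35424/2809)x - 53136/2809. Dividing through by 17712/2809 gives the monic gcd x^2 + 2x - 3.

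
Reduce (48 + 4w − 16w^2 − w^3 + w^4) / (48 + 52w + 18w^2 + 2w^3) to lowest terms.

(8 − 6w + w^2)/(8 + 2w)

Euclidean algorithm in ℚ[w]:
  w^4 − w^3 − 16w^2 + 4w + 48 = ((1/2)w − 5)(2w^3 + 18w^2 + 52w + 48) + (48w^2 + 240w + 288)
  2w^3 + 18w^2 + 52w + 48 = ((1/24)w + 1/6)(48w^2 + 240w + 288) + (0)
Last nonzero remainder: 48w^2 + 240w + 288. Dividing through by 48 gives the monic gcd w^2 + 5w + 6.
Cancel w^2 + 5w + 6 from numerator and denominator to get the reduced form.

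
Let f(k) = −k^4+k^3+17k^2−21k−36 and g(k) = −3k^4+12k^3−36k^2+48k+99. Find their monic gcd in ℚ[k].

k^2−2k−3

Euclidean algorithm in ℚ[k]:
  −k^4+k^3+17k^2−21k−36 = (1/3)(−3k^4+12k^3−36k^2+48k+99) + (−3k^3+29k^2−37k−69)
  −3k^4+12k^3−36k^2+48k+99 = (k+17/3)(−3k^3+29k^2−37k−69) + (−(490/3)k^2+(980/3)k+490)
  −3k^3+29k^2−37k−69 = ((9/490)k−69/490)(−(490/3)k^2+(980/3)k+490) + (0)
Last nonzero remainder: −(490/3)k^2+(980/3)k+490. Dividing through by −490/3 gives the monic gcd k^2−2k−3.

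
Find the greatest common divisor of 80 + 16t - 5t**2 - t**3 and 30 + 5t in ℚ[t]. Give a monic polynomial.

1

Repeated division with remainder:
  -t**3 - 5t**2 + 16t + 80 = (-(1/5)t**2 + (1/5)t + 2)(5t + 30) + (20)
  5t + 30 = ((1/4)t + 3/2)(20) + (0)
The last nonzero remainder is the constant 20, so the polynomials are coprime and gcd = 1.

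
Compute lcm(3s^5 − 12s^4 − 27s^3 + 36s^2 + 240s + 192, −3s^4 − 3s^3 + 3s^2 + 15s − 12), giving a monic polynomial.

s^7 − 6s^6 + 26s^4 + 47s^3 − 84s^2 − 48s + 64

Euclidean algorithm in ℚ[s]:
  3s^5 − 12s^4 − 27s^3 + 36s^2 + 240s + 192 = (−s + 5)(−3s^4 − 3s^3 + 3s^2 + 15s − 12) + (−9s^3 + 36s^2 + 153s + 252)
  −3s^4 − 3s^3 + 3s^2 + 15s − 12 = ((1/3)s + 5/3)(−9s^3 + 36s^2 + 153s + 252) + (−108s^2 − 324s − 432)
  −9s^3 + 36s^2 + 153s + 252 = ((1/12)s − 7/12)(−108s^2 − 324s − 432) + (0)
Last nonzero remainder: −108s^2 − 324s − 432. Dividing through by −108 gives the monic gcd s^2 + 3s + 4.
Then lcm(f, g) = f·g / gcd(f, g); expanding and making the result monic gives the answer.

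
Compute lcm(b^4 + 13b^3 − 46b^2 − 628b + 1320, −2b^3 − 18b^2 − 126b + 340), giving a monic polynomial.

Repeated division with remainder:
  b^4 + 13b^3 − 46b^2 − 628b + 1320 = (−(1/2)b − 2)(−2b^3 − 18b^2 − 126b + 340) + (−145b^2 − 710b + 2000)
  −2b^3 − 18b^2 − 126b + 340 = ((2/145)b + 238/4205)(−145b^2 − 710b + 2000) + (−(95370/841)b + 190740/841)
  −145b^2 − 710b + 2000 = ((24389/19074)b + 84100/9537)(−(95370/841)b + 190740/841) + (0)
Last nonzero remainder: −(95370/841)b + 190740/841. Dividing through by −95370/841 gives the monic gcd b − 2.
Then lcm(f, g) = f·g / gcd(f, g); expanding and making the result monic gives the answer.

b^6 + 24b^5 + 182b^4 − 29b^3 − 9498b^2 − 38860b + 112200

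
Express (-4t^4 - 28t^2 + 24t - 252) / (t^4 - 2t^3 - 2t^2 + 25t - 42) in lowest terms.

(-4t^2 - 12t - 36)/(t^2 + t - 6)

Apply the Euclidean algorithm:
  -4t^4 - 28t^2 + 24t - 252 = (-4)(t^4 - 2t^3 - 2t^2 + 25t - 42) + (-8t^3 - 36t^2 + 124t - 420)
  t^4 - 2t^3 - 2t^2 + 25t - 42 = (-(1/8)t + 13/16)(-8t^3 - 36t^2 + 124t - 420) + ((171/4)t^2 - (513/4)t + 1197/4)
  -8t^3 - 36t^2 + 124t - 420 = (-(32/171)t - 80/57)((171/4)t^2 - (513/4)t + 1197/4) + (0)
Last nonzero remainder: (171/4)t^2 - (513/4)t + 1197/4. Dividing through by 171/4 gives the monic gcd t^2 - 3t + 7.
Cancel t^2 - 3t + 7 from numerator and denominator to get the reduced form.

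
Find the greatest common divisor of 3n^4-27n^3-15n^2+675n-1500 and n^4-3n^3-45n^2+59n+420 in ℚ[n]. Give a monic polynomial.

Euclidean algorithm in ℚ[n]:
  3n^4-27n^3-15n^2+675n-1500 = (3)(n^4-3n^3-45n^2+59n+420) + (-18n^3+120n^2+498n-2760)
  n^4-3n^3-45n^2+59n+420 = (-(1/18)n-11/54)(-18n^3+120n^2+498n-2760) + ((64/9)n^2+(64/9)n-1280/9)
  -18n^3+120n^2+498n-2760 = (-(81/32)n+621/32)((64/9)n^2+(64/9)n-1280/9) + (0)
Last nonzero remainder: (64/9)n^2+(64/9)n-1280/9. Dividing through by 64/9 gives the monic gcd n^2+n-20.

n^2+n-20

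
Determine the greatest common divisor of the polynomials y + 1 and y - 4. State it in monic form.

1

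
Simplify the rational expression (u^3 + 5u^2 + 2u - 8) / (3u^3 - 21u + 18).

Apply the Euclidean algorithm:
  u^3 + 5u^2 + 2u - 8 = (1/3)(3u^3 - 21u + 18) + (5u^2 + 9u - 14)
  3u^3 - 21u + 18 = ((3/5)u - 27/25)(5u^2 + 9u - 14) + (-(72/25)u + 72/25)
  5u^2 + 9u - 14 = (-(125/72)u - 175/36)(-(72/25)u + 72/25) + (0)
Last nonzero remainder: -(72/25)u + 72/25. Dividing through by -72/25 gives the monic gcd u - 1.
Cancel u - 1 from numerator and denominator to get the reduced form.

(u^2 + 6u + 8)/(3u^2 + 3u - 18)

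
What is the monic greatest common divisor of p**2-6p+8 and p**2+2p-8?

Apply the Euclidean algorithm:
  p**2-6p+8 = (p**2+2p-8) + (-8p+16)
  p**2+2p-8 = (-(1/8)p-1/2)(-8p+16) + (0)
Last nonzero remainder: -8p+16. Dividing through by -8 gives the monic gcd p-2.

p-2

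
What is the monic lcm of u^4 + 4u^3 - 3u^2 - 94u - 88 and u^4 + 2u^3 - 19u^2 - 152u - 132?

u^5 - 2u^4 - 27u^3 - 76u^2 + 476u + 528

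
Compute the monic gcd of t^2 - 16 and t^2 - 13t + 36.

t - 4

Apply the Euclidean algorithm:
  t^2 - 16 = (t^2 - 13t + 36) + (13t - 52)
  t^2 - 13t + 36 = ((1/13)t - 9/13)(13t - 52) + (0)
Last nonzero remainder: 13t - 52. Dividing through by 13 gives the monic gcd t - 4.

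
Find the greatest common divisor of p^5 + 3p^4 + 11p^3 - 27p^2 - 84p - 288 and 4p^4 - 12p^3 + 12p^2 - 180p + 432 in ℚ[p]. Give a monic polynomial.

Apply the Euclidean algorithm:
  p^5 + 3p^4 + 11p^3 - 27p^2 - 84p - 288 = ((1/4)p + 3/2)(4p^4 - 12p^3 + 12p^2 - 180p + 432) + (26p^3 + 78p - 936)
  4p^4 - 12p^3 + 12p^2 - 180p + 432 = ((2/13)p - 6/13)(26p^3 + 78p - 936) + (0)
Last nonzero remainder: 26p^3 + 78p - 936. Dividing through by 26 gives the monic gcd p^3 + 3p - 36.

p^3 + 3p - 36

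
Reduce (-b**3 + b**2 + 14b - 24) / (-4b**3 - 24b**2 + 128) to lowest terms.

(b - 3)/(4b + 16)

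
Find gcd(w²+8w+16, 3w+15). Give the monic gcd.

1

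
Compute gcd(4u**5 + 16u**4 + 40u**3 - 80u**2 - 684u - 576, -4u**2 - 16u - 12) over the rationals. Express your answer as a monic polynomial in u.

By polynomial division,
  4u**5 + 16u**4 + 40u**3 - 80u**2 - 684u - 576 = (-u**3 - 7u + 48)(-4u**2 - 16u - 12) + (0)
Last nonzero remainder: -4u**2 - 16u - 12. Dividing through by -4 gives the monic gcd u**2 + 4u + 3.

u**2 + 4u + 3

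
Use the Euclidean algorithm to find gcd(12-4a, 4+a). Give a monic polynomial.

Repeated division with remainder:
  -4a+12 = (-4)(a+4) + (28)
  a+4 = ((1/28)a+1/7)(28) + (0)
The last nonzero remainder is the constant 28, so the polynomials are coprime and gcd = 1.

1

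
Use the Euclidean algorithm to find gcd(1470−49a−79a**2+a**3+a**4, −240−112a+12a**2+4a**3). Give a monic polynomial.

Euclidean algorithm in ℚ[a]:
  a**4+a**3−79a**2−49a+1470 = ((1/4)a−1/2)(4a**3+12a**2−112a−240) + (−45a**2−45a+1350)
  4a**3+12a**2−112a−240 = (−(4/45)a−8/45)(−45a**2−45a+1350) + (0)
Last nonzero remainder: −45a**2−45a+1350. Dividing through by −45 gives the monic gcd a**2+a−30.

−30+a+a**2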